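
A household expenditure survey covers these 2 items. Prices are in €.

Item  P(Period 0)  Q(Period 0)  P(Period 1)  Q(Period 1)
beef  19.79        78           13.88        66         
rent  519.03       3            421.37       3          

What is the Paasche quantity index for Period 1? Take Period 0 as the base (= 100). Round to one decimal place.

92.9

Paasche quantity index uses current-period prices as weights.
ΣP(Period 1)·Q(Period 1) = 13.88×66 + 421.37×3 = 916.08 + 1264.11 = 2180.19
ΣP(Period 1)·Q(Period 0) = 13.88×78 + 421.37×3 = 1082.64 + 1264.11 = 2346.75
Index = 2180.19 / 2346.75 × 100 = 92.9025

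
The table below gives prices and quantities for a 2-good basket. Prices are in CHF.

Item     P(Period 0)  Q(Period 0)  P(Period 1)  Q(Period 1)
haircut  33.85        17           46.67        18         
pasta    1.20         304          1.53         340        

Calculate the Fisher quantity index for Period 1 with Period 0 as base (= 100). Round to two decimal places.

Laspeyres component (base-period weights):
ΣP(Period 0)Q(Period 1) = 33.85×18 + 1.20×340 = 609.3 + 408 = 1017.3
ΣP(Period 0)Q(Period 0) = 33.85×17 + 1.20×304 = 575.45 + 364.8 = 940.25
L = 1017.3 / 940.25 × 100 = 108.1946
Paasche component (current-period weights):
ΣP(Period 1)Q(Period 1) = 46.67×18 + 1.53×340 = 840.06 + 520.2 = 1360.26
ΣP(Period 1)Q(Period 0) = 46.67×17 + 1.53×304 = 793.39 + 465.12 = 1258.51
P = 1360.26 / 1258.51 × 100 = 108.0850
Fisher = √(L × P) = √(108.1946 × 108.0850) = 108.1398

108.14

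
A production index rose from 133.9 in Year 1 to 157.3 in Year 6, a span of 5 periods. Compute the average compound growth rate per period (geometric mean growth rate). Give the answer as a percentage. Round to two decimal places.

3.27%

Growth factor = (157.3/133.9)^(1/5) = (1.174757)^(1/5) = 1.032737
Growth rate = 1.032737 − 1 = 0.032737 = 3.2737%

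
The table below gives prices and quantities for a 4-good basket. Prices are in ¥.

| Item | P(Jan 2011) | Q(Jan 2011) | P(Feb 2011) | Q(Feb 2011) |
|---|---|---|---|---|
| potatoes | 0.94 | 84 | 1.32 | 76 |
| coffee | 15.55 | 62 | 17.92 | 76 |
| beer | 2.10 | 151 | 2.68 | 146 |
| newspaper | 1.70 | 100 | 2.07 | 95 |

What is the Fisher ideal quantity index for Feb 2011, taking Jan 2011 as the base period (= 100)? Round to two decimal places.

112.15

Laspeyres component (base-period weights):
ΣP(Jan 2011)Q(Feb 2011) = 0.94×76 + 15.55×76 + 2.10×146 + 1.70×95 = 71.44 + 1181.8 + 306.6 + 161.5 = 1721.34
ΣP(Jan 2011)Q(Jan 2011) = 0.94×84 + 15.55×62 + 2.10×151 + 1.70×100 = 78.96 + 964.1 + 317.1 + 170 = 1530.16
L = 1721.34 / 1530.16 × 100 = 112.4941
Paasche component (current-period weights):
ΣP(Feb 2011)Q(Feb 2011) = 1.32×76 + 17.92×76 + 2.68×146 + 2.07×95 = 100.32 + 1361.92 + 391.28 + 196.65 = 2050.17
ΣP(Feb 2011)Q(Jan 2011) = 1.32×84 + 17.92×62 + 2.68×151 + 2.07×100 = 110.88 + 1111.04 + 404.68 + 207 = 1833.6
P = 2050.17 / 1833.6 × 100 = 111.8112
Fisher = √(L × P) = √(112.4941 × 111.8112) = 112.1521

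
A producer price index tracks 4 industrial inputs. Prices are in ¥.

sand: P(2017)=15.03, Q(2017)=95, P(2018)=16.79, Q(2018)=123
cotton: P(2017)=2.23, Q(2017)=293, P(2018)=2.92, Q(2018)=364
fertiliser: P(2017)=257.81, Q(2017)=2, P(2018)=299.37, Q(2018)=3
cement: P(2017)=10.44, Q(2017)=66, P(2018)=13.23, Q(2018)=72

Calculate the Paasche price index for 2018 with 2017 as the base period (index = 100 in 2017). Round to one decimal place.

Paasche price index uses current-period quantities as weights.
ΣP(2018)·Q(2018) = 16.79×123 + 2.92×364 + 299.37×3 + 13.23×72 = 2065.17 + 1062.88 + 898.11 + 952.56 = 4978.72
ΣP(2017)·Q(2018) = 15.03×123 + 2.23×364 + 257.81×3 + 10.44×72 = 1848.69 + 811.72 + 773.43 + 751.68 = 4185.52
Index = 4978.72 / 4185.52 × 100 = 118.9511

119.0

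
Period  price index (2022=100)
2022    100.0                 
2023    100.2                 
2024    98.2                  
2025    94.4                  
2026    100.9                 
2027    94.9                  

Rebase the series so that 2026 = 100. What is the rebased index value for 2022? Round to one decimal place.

99.1

Rebased(2022) = 100.0 / 100.9 × 100 = 99.1080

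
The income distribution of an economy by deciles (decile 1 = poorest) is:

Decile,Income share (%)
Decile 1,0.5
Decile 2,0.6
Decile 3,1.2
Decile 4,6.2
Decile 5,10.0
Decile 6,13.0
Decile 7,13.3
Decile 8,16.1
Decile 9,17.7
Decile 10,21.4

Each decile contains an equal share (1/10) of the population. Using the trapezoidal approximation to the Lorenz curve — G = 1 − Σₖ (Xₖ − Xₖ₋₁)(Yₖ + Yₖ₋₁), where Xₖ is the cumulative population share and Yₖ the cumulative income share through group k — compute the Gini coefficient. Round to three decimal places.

0.407

Cumulative income shares Yₖ: 0.0050, 0.0110, 0.0230, 0.0850, 0.1850, 0.3150, 0.4480, 0.6090, 0.7860, 1.0000
Σ (Xₖ−Xₖ₋₁)(Yₖ+Yₖ₋₁) = (1/10)(0.0050+0.0000) + (1/10)(0.0110+0.0050) + (1/10)(0.0230+0.0110) + (1/10)(0.0850+0.0230) + (1/10)(0.1850+0.0850) + (1/10)(0.3150+0.1850) + (1/10)(0.4480+0.3150) + (1/10)(0.6090+0.4480) + (1/10)(0.7860+0.6090) + (1/10)(1.0000+0.7860)
  = 0.0005 + 0.0016 + 0.0034 + 0.0108 + 0.0270 + 0.0500 + 0.0763 + 0.1057 + 0.1395 + 0.1786 = 0.5934
G = 1 − 0.5934 = 0.4066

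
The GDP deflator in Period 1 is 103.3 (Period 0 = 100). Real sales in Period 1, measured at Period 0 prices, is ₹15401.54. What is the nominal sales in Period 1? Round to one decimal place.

Nominal = Real × (Index/100) = 15401.54 × (103.3/100)
        = 15401.54 × 1.033 = 15909.7908

15909.8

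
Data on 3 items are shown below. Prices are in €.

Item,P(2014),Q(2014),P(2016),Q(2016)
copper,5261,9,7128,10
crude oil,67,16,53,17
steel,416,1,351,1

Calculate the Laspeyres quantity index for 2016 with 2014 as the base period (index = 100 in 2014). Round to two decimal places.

Laspeyres quantity index uses base-period prices as weights.
ΣP(2014)·Q(2016) = 5261×10 + 67×17 + 416×1 = 52610 + 1139 + 416 = 54165
ΣP(2014)·Q(2014) = 5261×9 + 67×16 + 416×1 = 47349 + 1072 + 416 = 48837
Index = 54165 / 48837 × 100 = 110.9098

110.91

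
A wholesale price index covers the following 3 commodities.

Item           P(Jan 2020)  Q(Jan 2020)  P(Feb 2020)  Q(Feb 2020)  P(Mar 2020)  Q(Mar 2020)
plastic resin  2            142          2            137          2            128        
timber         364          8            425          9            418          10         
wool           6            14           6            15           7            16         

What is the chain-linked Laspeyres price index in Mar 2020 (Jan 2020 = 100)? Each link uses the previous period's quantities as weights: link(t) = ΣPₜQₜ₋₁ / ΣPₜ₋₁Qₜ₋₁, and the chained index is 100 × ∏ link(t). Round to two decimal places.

Link Jan 2020→Feb 2020:
ΣP(Feb 2020)Q(Jan 2020) = 2×142 + 425×8 + 6×14 = 284 + 3400 + 84 = 3768
ΣP(Jan 2020)Q(Jan 2020) = 2×142 + 364×8 + 6×14 = 284 + 2912 + 84 = 3280
link = 3768/3280 = 1.148780
Link Feb 2020→Mar 2020:
ΣP(Mar 2020)Q(Feb 2020) = 2×137 + 418×9 + 7×15 = 274 + 3762 + 105 = 4141
ΣP(Feb 2020)Q(Feb 2020) = 2×137 + 425×9 + 6×15 = 274 + 3825 + 90 = 4189
link = 4141/4189 = 0.988541
Chained index = 100 × 1.148780 × 0.988541 = 113.5617

113.56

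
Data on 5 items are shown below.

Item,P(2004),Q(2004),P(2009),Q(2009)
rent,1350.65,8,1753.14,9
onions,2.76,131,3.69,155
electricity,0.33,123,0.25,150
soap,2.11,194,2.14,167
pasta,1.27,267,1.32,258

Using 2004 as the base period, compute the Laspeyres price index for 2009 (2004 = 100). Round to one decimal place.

Laspeyres price index uses base-period quantities as weights.
ΣP(2009)·Q(2004) = 1753.14×8 + 3.69×131 + 0.25×123 + 2.14×194 + 1.32×267 = 14025.12 + 483.39 + 30.75 + 415.16 + 352.44 = 15306.86
ΣP(2004)·Q(2004) = 1350.65×8 + 2.76×131 + 0.33×123 + 2.11×194 + 1.27×267 = 10805.2 + 361.56 + 40.59 + 409.34 + 339.09 = 11955.78
Index = 15306.86 / 11955.78 × 100 = 128.0290

128.0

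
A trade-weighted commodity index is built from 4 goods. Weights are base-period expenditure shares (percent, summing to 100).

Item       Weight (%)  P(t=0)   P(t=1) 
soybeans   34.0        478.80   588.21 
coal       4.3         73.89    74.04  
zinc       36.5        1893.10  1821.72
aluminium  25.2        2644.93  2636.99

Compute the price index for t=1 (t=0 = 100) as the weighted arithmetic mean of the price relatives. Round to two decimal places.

soybeans: 34.0 × (588.21/478.80) = 34.0 × 1.228509 = 41.7693
coal: 4.3 × (74.04/73.89) = 4.3 × 1.002030 = 4.3087
zinc: 36.5 × (1821.72/1893.10) = 36.5 × 0.962295 = 35.1238
aluminium: 25.2 × (2636.99/2644.93) = 25.2 × 0.996998 = 25.1244
Index = Σ wᵢ·(p₁ᵢ/p₀ᵢ) = 41.7693 + 4.3087 + 35.1238 + 25.1244 = 106.3261

106.33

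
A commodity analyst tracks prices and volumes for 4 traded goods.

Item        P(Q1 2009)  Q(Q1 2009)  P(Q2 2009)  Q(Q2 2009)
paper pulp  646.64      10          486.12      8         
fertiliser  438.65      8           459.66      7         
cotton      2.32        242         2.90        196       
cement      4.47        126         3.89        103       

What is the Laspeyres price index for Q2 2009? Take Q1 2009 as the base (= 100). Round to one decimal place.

87.7

Laspeyres price index uses base-period quantities as weights.
ΣP(Q2 2009)·Q(Q1 2009) = 486.12×10 + 459.66×8 + 2.90×242 + 3.89×126 = 4861.2 + 3677.28 + 701.8 + 490.14 = 9730.42
ΣP(Q1 2009)·Q(Q1 2009) = 646.64×10 + 438.65×8 + 2.32×242 + 4.47×126 = 6466.4 + 3509.2 + 561.44 + 563.22 = 11100.26
Index = 9730.42 / 11100.26 × 100 = 87.6594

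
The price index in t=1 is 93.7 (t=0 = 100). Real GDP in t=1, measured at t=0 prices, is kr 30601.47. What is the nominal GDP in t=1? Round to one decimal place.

28673.6

Nominal = Real × (Index/100) = 30601.47 × (93.7/100)
        = 30601.47 × 0.937 = 28673.5774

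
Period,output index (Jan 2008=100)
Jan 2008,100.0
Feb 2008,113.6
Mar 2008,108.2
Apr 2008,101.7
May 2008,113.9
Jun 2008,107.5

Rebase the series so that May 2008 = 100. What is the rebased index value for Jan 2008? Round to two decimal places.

87.80

Rebased(Jan 2008) = 100.0 / 113.9 × 100 = 87.7963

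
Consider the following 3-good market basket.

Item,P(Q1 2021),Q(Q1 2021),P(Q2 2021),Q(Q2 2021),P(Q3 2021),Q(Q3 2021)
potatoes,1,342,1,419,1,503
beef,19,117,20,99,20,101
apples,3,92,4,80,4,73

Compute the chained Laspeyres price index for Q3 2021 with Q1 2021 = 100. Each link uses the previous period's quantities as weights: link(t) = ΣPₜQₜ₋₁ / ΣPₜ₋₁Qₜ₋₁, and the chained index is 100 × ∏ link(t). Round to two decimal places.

Link Q1 2021→Q2 2021:
ΣP(Q2 2021)Q(Q1 2021) = 1×342 + 20×117 + 4×92 = 342 + 2340 + 368 = 3050
ΣP(Q1 2021)Q(Q1 2021) = 1×342 + 19×117 + 3×92 = 342 + 2223 + 276 = 2841
link = 3050/2841 = 1.073566
Link Q2 2021→Q3 2021:
ΣP(Q3 2021)Q(Q2 2021) = 1×419 + 20×99 + 4×80 = 419 + 1980 + 320 = 2719
ΣP(Q2 2021)Q(Q2 2021) = 1×419 + 20×99 + 4×80 = 419 + 1980 + 320 = 2719
link = 2719/2719 = 1.000000
Chained index = 100 × 1.073566 × 1.000000 = 107.3566

107.36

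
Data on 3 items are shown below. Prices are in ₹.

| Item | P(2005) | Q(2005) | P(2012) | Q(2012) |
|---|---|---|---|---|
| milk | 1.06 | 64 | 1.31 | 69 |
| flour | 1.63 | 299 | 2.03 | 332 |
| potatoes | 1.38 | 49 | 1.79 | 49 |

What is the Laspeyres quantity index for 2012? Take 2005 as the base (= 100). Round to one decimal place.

109.5

Laspeyres quantity index uses base-period prices as weights.
ΣP(2005)·Q(2012) = 1.06×69 + 1.63×332 + 1.38×49 = 73.14 + 541.16 + 67.62 = 681.92
ΣP(2005)·Q(2005) = 1.06×64 + 1.63×299 + 1.38×49 = 67.84 + 487.37 + 67.62 = 622.83
Index = 681.92 / 622.83 × 100 = 109.4873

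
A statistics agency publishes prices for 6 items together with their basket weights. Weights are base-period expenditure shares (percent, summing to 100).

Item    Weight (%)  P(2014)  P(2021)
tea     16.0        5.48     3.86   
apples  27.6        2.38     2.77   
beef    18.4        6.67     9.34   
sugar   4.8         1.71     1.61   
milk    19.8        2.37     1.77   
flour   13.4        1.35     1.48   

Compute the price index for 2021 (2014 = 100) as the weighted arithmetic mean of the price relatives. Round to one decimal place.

tea: 16.0 × (3.86/5.48) = 16.0 × 0.704380 = 11.2701
apples: 27.6 × (2.77/2.38) = 27.6 × 1.163866 = 32.1227
beef: 18.4 × (9.34/6.67) = 18.4 × 1.400300 = 25.7655
sugar: 4.8 × (1.61/1.71) = 4.8 × 0.941520 = 4.5193
milk: 19.8 × (1.77/2.37) = 19.8 × 0.746835 = 14.7873
flour: 13.4 × (1.48/1.35) = 13.4 × 1.096296 = 14.6904
Index = Σ wᵢ·(p₁ᵢ/p₀ᵢ) = 11.2701 + 32.1227 + 25.7655 + 4.5193 + 14.7873 + 14.6904 = 103.1553

103.2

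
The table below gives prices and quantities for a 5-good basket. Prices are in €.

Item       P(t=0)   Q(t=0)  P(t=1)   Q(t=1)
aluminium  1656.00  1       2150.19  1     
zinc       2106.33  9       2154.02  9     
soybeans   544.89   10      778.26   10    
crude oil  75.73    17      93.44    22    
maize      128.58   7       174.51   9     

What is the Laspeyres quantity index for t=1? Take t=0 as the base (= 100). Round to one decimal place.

102.3

Laspeyres quantity index uses base-period prices as weights.
ΣP(t=0)·Q(t=1) = 1656.00×1 + 2106.33×9 + 544.89×10 + 75.73×22 + 128.58×9 = 1656 + 18956.97 + 5448.9 + 1666.06 + 1157.22 = 28885.15
ΣP(t=0)·Q(t=0) = 1656.00×1 + 2106.33×9 + 544.89×10 + 75.73×17 + 128.58×7 = 1656 + 18956.97 + 5448.9 + 1287.41 + 900.06 = 28249.34
Index = 28885.15 / 28249.34 × 100 = 102.2507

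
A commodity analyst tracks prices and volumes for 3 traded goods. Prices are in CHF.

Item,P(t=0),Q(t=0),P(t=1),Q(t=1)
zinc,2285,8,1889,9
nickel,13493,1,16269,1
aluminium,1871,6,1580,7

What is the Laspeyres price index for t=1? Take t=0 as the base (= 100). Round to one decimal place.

Laspeyres price index uses base-period quantities as weights.
ΣP(t=1)·Q(t=0) = 1889×8 + 16269×1 + 1580×6 = 15112 + 16269 + 9480 = 40861
ΣP(t=0)·Q(t=0) = 2285×8 + 13493×1 + 1871×6 = 18280 + 13493 + 11226 = 42999
Index = 40861 / 42999 × 100 = 95.0278

95.0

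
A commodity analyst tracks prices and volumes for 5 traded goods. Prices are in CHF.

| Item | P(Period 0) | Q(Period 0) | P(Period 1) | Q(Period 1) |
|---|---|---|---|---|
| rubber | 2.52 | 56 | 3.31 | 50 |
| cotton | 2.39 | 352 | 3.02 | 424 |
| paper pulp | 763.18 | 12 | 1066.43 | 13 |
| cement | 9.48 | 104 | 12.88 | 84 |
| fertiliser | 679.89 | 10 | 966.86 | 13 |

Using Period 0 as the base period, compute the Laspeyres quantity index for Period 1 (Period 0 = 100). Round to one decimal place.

115.5

Laspeyres quantity index uses base-period prices as weights.
ΣP(Period 0)·Q(Period 1) = 2.52×50 + 2.39×424 + 763.18×13 + 9.48×84 + 679.89×13 = 126 + 1013.36 + 9921.34 + 796.32 + 8838.57 = 20695.59
ΣP(Period 0)·Q(Period 0) = 2.52×56 + 2.39×352 + 763.18×12 + 9.48×104 + 679.89×10 = 141.12 + 841.28 + 9158.16 + 985.92 + 6798.9 = 17925.38
Index = 20695.59 / 17925.38 × 100 = 115.4541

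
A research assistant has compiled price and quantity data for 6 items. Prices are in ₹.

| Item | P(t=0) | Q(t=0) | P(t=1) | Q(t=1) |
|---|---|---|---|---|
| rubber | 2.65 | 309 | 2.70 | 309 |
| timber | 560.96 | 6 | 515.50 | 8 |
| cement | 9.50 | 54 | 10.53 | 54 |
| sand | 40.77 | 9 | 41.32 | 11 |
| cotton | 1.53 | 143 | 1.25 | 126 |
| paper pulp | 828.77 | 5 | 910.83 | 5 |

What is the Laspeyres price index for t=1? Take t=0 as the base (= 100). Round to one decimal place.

101.8

Laspeyres price index uses base-period quantities as weights.
ΣP(t=1)·Q(t=0) = 2.70×309 + 515.50×6 + 10.53×54 + 41.32×9 + 1.25×143 + 910.83×5 = 834.3 + 3093 + 568.62 + 371.88 + 178.75 + 4554.15 = 9600.7
ΣP(t=0)·Q(t=0) = 2.65×309 + 560.96×6 + 9.50×54 + 40.77×9 + 1.53×143 + 828.77×5 = 818.85 + 3365.76 + 513 + 366.93 + 218.79 + 4143.85 = 9427.18
Index = 9600.7 / 9427.18 × 100 = 101.8406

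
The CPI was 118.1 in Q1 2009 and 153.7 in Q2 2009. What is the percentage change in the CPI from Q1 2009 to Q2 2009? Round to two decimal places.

Change = (153.7 − 118.1) / 118.1 × 100
       = 35.6 / 118.1 × 100 = 30.1439%

30.14%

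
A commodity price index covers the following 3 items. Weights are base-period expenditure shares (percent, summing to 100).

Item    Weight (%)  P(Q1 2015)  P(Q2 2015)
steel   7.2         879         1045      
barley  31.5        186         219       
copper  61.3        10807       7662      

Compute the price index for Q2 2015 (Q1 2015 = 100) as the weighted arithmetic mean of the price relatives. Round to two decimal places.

steel: 7.2 × (1045/879) = 7.2 × 1.188851 = 8.5597
barley: 31.5 × (219/186) = 31.5 × 1.177419 = 37.0887
copper: 61.3 × (7662/10807) = 61.3 × 0.708985 = 43.4608
Index = Σ wᵢ·(p₁ᵢ/p₀ᵢ) = 8.5597 + 37.0887 + 43.4608 = 89.1092

89.11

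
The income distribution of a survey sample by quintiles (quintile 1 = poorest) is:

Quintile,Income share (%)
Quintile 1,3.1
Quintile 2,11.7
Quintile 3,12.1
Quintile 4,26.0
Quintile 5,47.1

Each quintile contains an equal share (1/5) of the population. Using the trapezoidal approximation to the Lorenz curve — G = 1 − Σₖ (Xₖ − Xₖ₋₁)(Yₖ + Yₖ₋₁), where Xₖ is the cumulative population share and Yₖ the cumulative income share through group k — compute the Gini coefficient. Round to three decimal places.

Cumulative income shares Yₖ: 0.0310, 0.1480, 0.2690, 0.5290, 1.0000
Σ (Xₖ−Xₖ₋₁)(Yₖ+Yₖ₋₁) = (1/5)(0.0310+0.0000) + (1/5)(0.1480+0.0310) + (1/5)(0.2690+0.1480) + (1/5)(0.5290+0.2690) + (1/5)(1.0000+0.5290)
  = 0.0062 + 0.0358 + 0.0834 + 0.1596 + 0.3058 = 0.5908
G = 1 − 0.5908 = 0.4092

0.409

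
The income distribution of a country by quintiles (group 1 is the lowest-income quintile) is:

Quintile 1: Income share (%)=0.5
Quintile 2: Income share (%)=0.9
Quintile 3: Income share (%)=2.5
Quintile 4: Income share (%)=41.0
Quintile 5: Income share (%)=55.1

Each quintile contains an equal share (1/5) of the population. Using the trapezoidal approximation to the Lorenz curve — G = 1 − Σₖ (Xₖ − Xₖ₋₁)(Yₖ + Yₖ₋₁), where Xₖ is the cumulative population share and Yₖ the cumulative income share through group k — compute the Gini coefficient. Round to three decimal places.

0.597

Cumulative income shares Yₖ: 0.0050, 0.0140, 0.0390, 0.4490, 1.0000
Σ (Xₖ−Xₖ₋₁)(Yₖ+Yₖ₋₁) = (1/5)(0.0050+0.0000) + (1/5)(0.0140+0.0050) + (1/5)(0.0390+0.0140) + (1/5)(0.4490+0.0390) + (1/5)(1.0000+0.4490)
  = 0.0010 + 0.0038 + 0.0106 + 0.0976 + 0.2898 = 0.4028
G = 1 − 0.4028 = 0.5972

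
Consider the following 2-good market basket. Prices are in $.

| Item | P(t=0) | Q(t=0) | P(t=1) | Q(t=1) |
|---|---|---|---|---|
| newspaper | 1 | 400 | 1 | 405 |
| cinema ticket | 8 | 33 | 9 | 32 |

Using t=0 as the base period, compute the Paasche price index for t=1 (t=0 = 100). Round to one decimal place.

104.8

Paasche price index uses current-period quantities as weights.
ΣP(t=1)·Q(t=1) = 1×405 + 9×32 = 405 + 288 = 693
ΣP(t=0)·Q(t=1) = 1×405 + 8×32 = 405 + 256 = 661
Index = 693 / 661 × 100 = 104.8411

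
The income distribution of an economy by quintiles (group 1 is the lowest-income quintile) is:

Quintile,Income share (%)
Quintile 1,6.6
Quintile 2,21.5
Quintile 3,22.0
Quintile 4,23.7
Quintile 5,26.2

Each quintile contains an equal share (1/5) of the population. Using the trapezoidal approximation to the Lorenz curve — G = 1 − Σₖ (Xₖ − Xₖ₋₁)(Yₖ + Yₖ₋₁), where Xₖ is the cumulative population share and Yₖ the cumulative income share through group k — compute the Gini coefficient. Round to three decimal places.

Cumulative income shares Yₖ: 0.0660, 0.2810, 0.5010, 0.7380, 1.0000
Σ (Xₖ−Xₖ₋₁)(Yₖ+Yₖ₋₁) = (1/5)(0.0660+0.0000) + (1/5)(0.2810+0.0660) + (1/5)(0.5010+0.2810) + (1/5)(0.7380+0.5010) + (1/5)(1.0000+0.7380)
  = 0.0132 + 0.0694 + 0.1564 + 0.2478 + 0.3476 = 0.8344
G = 1 − 0.8344 = 0.1656

0.166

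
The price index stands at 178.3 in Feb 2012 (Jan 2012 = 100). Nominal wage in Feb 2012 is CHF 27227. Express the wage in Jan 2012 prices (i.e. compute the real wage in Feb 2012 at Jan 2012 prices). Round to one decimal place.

15270.3

Real = Nominal ÷ (Index/100) = 27227 ÷ (178.3/100)
     = 27227 ÷ 1.783 = 15270.3309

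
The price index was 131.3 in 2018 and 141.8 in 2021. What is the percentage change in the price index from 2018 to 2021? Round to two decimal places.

Change = (141.8 − 131.3) / 131.3 × 100
       = 10.5 / 131.3 × 100 = 7.9970%

8.00%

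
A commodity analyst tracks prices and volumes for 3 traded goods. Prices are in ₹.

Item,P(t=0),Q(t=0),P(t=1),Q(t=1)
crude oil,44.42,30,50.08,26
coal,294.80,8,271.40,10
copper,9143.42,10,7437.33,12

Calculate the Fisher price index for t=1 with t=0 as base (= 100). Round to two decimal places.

Laspeyres component (base-period weights):
ΣP(t=1)Q(t=0) = 50.08×30 + 271.40×8 + 7437.33×10 = 1502.4 + 2171.2 + 74373.3 = 78046.9
ΣP(t=0)Q(t=0) = 44.42×30 + 294.80×8 + 9143.42×10 = 1332.6 + 2358.4 + 91434.2 = 95125.2
L = 78046.9 / 95125.2 × 100 = 82.0465
Paasche component (current-period weights):
ΣP(t=1)Q(t=1) = 50.08×26 + 271.40×10 + 7437.33×12 = 1302.08 + 2714 + 89247.96 = 93264.04
ΣP(t=0)Q(t=1) = 44.42×26 + 294.80×10 + 9143.42×12 = 1154.92 + 2948 + 109721.04 = 113823.96
P = 93264.04 / 113823.96 × 100 = 81.9371
Fisher = √(L × P) = √(82.0465 × 81.9371) = 81.9918

81.99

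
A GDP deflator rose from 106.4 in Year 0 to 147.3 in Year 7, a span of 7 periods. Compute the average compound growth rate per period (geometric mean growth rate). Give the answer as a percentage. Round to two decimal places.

Growth factor = (147.3/106.4)^(1/7) = (1.384398)^(1/7) = 1.047563
Growth rate = 1.047563 − 1 = 0.047563 = 4.7563%

4.76%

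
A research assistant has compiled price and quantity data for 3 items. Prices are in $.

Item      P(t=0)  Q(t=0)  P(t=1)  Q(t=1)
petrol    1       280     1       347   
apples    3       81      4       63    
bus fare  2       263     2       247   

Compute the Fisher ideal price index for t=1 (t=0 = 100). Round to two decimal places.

Laspeyres component (base-period weights):
ΣP(t=1)Q(t=0) = 1×280 + 4×81 + 2×263 = 280 + 324 + 526 = 1130
ΣP(t=0)Q(t=0) = 1×280 + 3×81 + 2×263 = 280 + 243 + 526 = 1049
L = 1130 / 1049 × 100 = 107.7216
Paasche component (current-period weights):
ΣP(t=1)Q(t=1) = 1×347 + 4×63 + 2×247 = 347 + 252 + 494 = 1093
ΣP(t=0)Q(t=1) = 1×347 + 3×63 + 2×247 = 347 + 189 + 494 = 1030
P = 1093 / 1030 × 100 = 106.1165
Fisher = √(L × P) = √(107.7216 × 106.1165) = 106.9161

106.92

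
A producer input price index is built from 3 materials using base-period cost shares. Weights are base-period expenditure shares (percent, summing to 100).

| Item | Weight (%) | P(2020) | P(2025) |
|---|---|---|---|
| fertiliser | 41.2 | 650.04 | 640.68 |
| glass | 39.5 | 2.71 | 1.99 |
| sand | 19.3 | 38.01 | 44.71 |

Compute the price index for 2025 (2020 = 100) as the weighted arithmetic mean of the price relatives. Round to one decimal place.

fertiliser: 41.2 × (640.68/650.04) = 41.2 × 0.985601 = 40.6068
glass: 39.5 × (1.99/2.71) = 39.5 × 0.734317 = 29.0055
sand: 19.3 × (44.71/38.01) = 19.3 × 1.176269 = 22.7020
Index = Σ wᵢ·(p₁ᵢ/p₀ᵢ) = 40.6068 + 29.0055 + 22.7020 = 92.3143

92.3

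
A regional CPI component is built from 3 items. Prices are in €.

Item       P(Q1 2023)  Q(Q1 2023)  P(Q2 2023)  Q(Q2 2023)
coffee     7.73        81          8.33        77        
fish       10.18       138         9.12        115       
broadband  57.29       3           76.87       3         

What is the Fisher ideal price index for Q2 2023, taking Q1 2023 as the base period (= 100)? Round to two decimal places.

98.68

Laspeyres component (base-period weights):
ΣP(Q2 2023)Q(Q1 2023) = 8.33×81 + 9.12×138 + 76.87×3 = 674.73 + 1258.56 + 230.61 = 2163.9
ΣP(Q1 2023)Q(Q1 2023) = 7.73×81 + 10.18×138 + 57.29×3 = 626.13 + 1404.84 + 171.87 = 2202.84
L = 2163.9 / 2202.84 × 100 = 98.2323
Paasche component (current-period weights):
ΣP(Q2 2023)Q(Q2 2023) = 8.33×77 + 9.12×115 + 76.87×3 = 641.41 + 1048.8 + 230.61 = 1920.82
ΣP(Q1 2023)Q(Q2 2023) = 7.73×77 + 10.18×115 + 57.29×3 = 595.21 + 1170.7 + 171.87 = 1937.78
P = 1920.82 / 1937.78 × 100 = 99.1248
Fisher = √(L × P) = √(98.2323 × 99.1248) = 98.6775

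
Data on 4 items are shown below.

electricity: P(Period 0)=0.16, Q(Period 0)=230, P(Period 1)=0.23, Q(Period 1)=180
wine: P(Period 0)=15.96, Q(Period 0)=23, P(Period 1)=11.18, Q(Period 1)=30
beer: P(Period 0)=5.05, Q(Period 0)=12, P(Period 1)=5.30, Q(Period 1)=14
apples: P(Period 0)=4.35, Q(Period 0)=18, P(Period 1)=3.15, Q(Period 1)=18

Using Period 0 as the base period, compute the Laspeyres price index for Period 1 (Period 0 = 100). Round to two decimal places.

79.28

Laspeyres price index uses base-period quantities as weights.
ΣP(Period 1)·Q(Period 0) = 0.23×230 + 11.18×23 + 5.30×12 + 3.15×18 = 52.9 + 257.14 + 63.6 + 56.7 = 430.34
ΣP(Period 0)·Q(Period 0) = 0.16×230 + 15.96×23 + 5.05×12 + 4.35×18 = 36.8 + 367.08 + 60.6 + 78.3 = 542.78
Index = 430.34 / 542.78 × 100 = 79.2844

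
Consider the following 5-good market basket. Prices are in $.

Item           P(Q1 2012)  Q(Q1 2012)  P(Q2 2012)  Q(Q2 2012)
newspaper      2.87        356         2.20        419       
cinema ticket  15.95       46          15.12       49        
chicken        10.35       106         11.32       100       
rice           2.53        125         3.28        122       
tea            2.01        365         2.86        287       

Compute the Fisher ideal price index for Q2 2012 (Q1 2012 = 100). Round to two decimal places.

104.36

Laspeyres component (base-period weights):
ΣP(Q2 2012)Q(Q1 2012) = 2.20×356 + 15.12×46 + 11.32×106 + 3.28×125 + 2.86×365 = 783.2 + 695.52 + 1199.92 + 410 + 1043.9 = 4132.54
ΣP(Q1 2012)Q(Q1 2012) = 2.87×356 + 15.95×46 + 10.35×106 + 2.53×125 + 2.01×365 = 1021.72 + 733.7 + 1097.1 + 316.25 + 733.65 = 3902.42
L = 4132.54 / 3902.42 × 100 = 105.8969
Paasche component (current-period weights):
ΣP(Q2 2012)Q(Q2 2012) = 2.20×419 + 15.12×49 + 11.32×100 + 3.28×122 + 2.86×287 = 921.8 + 740.88 + 1132 + 400.16 + 820.82 = 4015.66
ΣP(Q1 2012)Q(Q2 2012) = 2.87×419 + 15.95×49 + 10.35×100 + 2.53×122 + 2.01×287 = 1202.53 + 781.55 + 1035 + 308.66 + 576.87 = 3904.61
P = 4015.66 / 3904.61 × 100 = 102.8441
Fisher = √(L × P) = √(105.8969 × 102.8441) = 104.3593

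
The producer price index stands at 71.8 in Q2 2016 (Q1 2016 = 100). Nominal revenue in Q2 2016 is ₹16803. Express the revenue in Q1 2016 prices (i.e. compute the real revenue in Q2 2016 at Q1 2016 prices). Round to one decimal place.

Real = Nominal ÷ (Index/100) = 16803 ÷ (71.8/100)
     = 16803 ÷ 0.718 = 23402.5070

23402.5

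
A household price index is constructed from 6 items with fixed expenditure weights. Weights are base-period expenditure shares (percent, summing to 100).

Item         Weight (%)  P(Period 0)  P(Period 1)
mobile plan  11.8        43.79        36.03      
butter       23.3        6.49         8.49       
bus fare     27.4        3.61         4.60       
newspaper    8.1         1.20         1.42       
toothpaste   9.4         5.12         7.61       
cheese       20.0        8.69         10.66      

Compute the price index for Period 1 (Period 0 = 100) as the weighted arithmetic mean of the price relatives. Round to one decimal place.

123.2

mobile plan: 11.8 × (36.03/43.79) = 11.8 × 0.822791 = 9.7089
butter: 23.3 × (8.49/6.49) = 23.3 × 1.308166 = 30.4803
bus fare: 27.4 × (4.60/3.61) = 27.4 × 1.274238 = 34.9141
newspaper: 8.1 × (1.42/1.20) = 8.1 × 1.183333 = 9.5850
toothpaste: 9.4 × (7.61/5.12) = 9.4 × 1.486328 = 13.9715
cheese: 20.0 × (10.66/8.69) = 20.0 × 1.226697 = 24.5339
Index = Σ wᵢ·(p₁ᵢ/p₀ᵢ) = 9.7089 + 30.4803 + 34.9141 + 9.5850 + 13.9715 + 24.5339 = 123.1938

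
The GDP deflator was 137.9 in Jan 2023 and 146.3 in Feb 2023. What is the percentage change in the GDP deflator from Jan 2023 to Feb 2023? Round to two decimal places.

Change = (146.3 − 137.9) / 137.9 × 100
       = 8.4 / 137.9 × 100 = 6.0914%

6.09%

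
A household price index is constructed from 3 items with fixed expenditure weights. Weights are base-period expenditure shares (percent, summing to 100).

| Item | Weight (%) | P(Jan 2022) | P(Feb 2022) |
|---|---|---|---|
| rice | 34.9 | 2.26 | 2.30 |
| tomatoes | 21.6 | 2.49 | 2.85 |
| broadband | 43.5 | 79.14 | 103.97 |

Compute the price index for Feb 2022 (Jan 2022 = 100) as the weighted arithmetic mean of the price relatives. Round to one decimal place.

117.4

rice: 34.9 × (2.30/2.26) = 34.9 × 1.017699 = 35.5177
tomatoes: 21.6 × (2.85/2.49) = 21.6 × 1.144578 = 24.7229
broadband: 43.5 × (103.97/79.14) = 43.5 × 1.313748 = 57.1480
Index = Σ wᵢ·(p₁ᵢ/p₀ᵢ) = 35.5177 + 24.7229 + 57.1480 = 117.3886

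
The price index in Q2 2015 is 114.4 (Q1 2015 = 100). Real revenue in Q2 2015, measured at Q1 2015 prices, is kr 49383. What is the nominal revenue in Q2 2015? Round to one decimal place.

Nominal = Real × (Index/100) = 49383 × (114.4/100)
        = 49383 × 1.144 = 56494.1520

56494.2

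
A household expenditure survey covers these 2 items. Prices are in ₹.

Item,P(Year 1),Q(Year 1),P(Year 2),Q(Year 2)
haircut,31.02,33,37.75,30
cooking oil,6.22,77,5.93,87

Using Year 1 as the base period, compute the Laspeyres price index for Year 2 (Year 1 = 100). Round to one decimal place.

113.3

Laspeyres price index uses base-period quantities as weights.
ΣP(Year 2)·Q(Year 1) = 37.75×33 + 5.93×77 = 1245.75 + 456.61 = 1702.36
ΣP(Year 1)·Q(Year 1) = 31.02×33 + 6.22×77 = 1023.66 + 478.94 = 1502.6
Index = 1702.36 / 1502.6 × 100 = 113.2943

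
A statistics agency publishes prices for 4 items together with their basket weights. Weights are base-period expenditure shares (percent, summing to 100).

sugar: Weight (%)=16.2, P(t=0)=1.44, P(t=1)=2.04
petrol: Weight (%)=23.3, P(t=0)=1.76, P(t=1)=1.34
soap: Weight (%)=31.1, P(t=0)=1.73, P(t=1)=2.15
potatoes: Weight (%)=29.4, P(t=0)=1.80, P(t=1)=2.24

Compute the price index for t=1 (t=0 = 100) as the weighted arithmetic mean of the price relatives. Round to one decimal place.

115.9

sugar: 16.2 × (2.04/1.44) = 16.2 × 1.416667 = 22.9500
petrol: 23.3 × (1.34/1.76) = 23.3 × 0.761364 = 17.7398
soap: 31.1 × (2.15/1.73) = 31.1 × 1.242775 = 38.6503
potatoes: 29.4 × (2.24/1.80) = 29.4 × 1.244444 = 36.5867
Index = Σ wᵢ·(p₁ᵢ/p₀ᵢ) = 22.9500 + 17.7398 + 38.6503 + 36.5867 = 115.9267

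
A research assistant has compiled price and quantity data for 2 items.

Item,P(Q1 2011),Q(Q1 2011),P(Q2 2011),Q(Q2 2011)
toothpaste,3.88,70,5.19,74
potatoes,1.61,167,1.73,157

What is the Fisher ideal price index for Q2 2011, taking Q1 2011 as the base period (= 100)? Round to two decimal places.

121.06

Laspeyres component (base-period weights):
ΣP(Q2 2011)Q(Q1 2011) = 5.19×70 + 1.73×167 = 363.3 + 288.91 = 652.21
ΣP(Q1 2011)Q(Q1 2011) = 3.88×70 + 1.61×167 = 271.6 + 268.87 = 540.47
L = 652.21 / 540.47 × 100 = 120.6746
Paasche component (current-period weights):
ΣP(Q2 2011)Q(Q2 2011) = 5.19×74 + 1.73×157 = 384.06 + 271.61 = 655.67
ΣP(Q1 2011)Q(Q2 2011) = 3.88×74 + 1.61×157 = 287.12 + 252.77 = 539.89
P = 655.67 / 539.89 × 100 = 121.4451
Fisher = √(L × P) = √(120.6746 × 121.4451) = 121.0592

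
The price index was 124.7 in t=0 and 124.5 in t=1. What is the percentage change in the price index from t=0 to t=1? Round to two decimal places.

-0.16%

Change = (124.5 − 124.7) / 124.7 × 100
       = -0.2 / 124.7 × 100 = -0.1604%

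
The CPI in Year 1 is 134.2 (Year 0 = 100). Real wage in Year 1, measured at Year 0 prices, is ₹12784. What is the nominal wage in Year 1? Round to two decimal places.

17156.13

Nominal = Real × (Index/100) = 12784 × (134.2/100)
        = 12784 × 1.342 = 17156.1280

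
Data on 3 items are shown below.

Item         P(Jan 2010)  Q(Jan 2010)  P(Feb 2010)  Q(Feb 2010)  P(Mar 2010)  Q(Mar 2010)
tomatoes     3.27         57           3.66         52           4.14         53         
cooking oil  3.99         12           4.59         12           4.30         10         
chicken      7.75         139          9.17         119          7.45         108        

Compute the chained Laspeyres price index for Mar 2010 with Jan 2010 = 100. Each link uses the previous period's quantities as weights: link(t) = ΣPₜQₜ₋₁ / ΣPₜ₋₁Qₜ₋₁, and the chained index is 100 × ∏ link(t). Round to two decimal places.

Link Jan 2010→Feb 2010:
ΣP(Feb 2010)Q(Jan 2010) = 3.66×57 + 4.59×12 + 9.17×139 = 208.62 + 55.08 + 1274.63 = 1538.33
ΣP(Jan 2010)Q(Jan 2010) = 3.27×57 + 3.99×12 + 7.75×139 = 186.39 + 47.88 + 1077.25 = 1311.52
link = 1538.33/1311.52 = 1.172937
Link Feb 2010→Mar 2010:
ΣP(Mar 2010)Q(Feb 2010) = 4.14×52 + 4.30×12 + 7.45×119 = 215.28 + 51.6 + 886.55 = 1153.43
ΣP(Feb 2010)Q(Feb 2010) = 3.66×52 + 4.59×12 + 9.17×119 = 190.32 + 55.08 + 1091.23 = 1336.63
link = 1153.43/1336.63 = 0.862939
Chained index = 100 × 1.172937 × 0.862939 = 101.2173

101.22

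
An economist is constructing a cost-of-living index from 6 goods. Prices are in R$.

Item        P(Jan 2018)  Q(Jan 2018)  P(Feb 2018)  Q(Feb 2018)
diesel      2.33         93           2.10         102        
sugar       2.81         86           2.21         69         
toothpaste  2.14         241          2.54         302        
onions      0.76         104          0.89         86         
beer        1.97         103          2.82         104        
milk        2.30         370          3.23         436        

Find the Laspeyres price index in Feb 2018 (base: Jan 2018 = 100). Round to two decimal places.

Laspeyres price index uses base-period quantities as weights.
ΣP(Feb 2018)·Q(Jan 2018) = 2.10×93 + 2.21×86 + 2.54×241 + 0.89×104 + 2.82×103 + 3.23×370 = 195.3 + 190.06 + 612.14 + 92.56 + 290.46 + 1195.1 = 2575.62
ΣP(Jan 2018)·Q(Jan 2018) = 2.33×93 + 2.81×86 + 2.14×241 + 0.76×104 + 1.97×103 + 2.30×370 = 216.69 + 241.66 + 515.74 + 79.04 + 202.91 + 851 = 2107.04
Index = 2575.62 / 2107.04 × 100 = 122.2388

122.24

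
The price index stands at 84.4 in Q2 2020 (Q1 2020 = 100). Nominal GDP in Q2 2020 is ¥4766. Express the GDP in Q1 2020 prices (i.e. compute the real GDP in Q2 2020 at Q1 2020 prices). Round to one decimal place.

Real = Nominal ÷ (Index/100) = 4766 ÷ (84.4/100)
     = 4766 ÷ 0.844 = 5646.9194

5646.9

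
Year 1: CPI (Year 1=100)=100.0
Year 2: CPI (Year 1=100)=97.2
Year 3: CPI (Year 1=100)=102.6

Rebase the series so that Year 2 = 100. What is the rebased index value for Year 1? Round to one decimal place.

Rebased(Year 1) = 100.0 / 97.2 × 100 = 102.8807

102.9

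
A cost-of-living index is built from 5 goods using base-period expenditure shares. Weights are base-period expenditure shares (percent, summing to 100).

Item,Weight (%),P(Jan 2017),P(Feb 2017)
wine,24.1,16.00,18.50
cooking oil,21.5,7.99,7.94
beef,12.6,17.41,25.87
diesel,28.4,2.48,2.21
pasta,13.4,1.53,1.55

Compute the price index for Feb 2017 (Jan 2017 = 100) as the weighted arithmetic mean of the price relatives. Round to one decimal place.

wine: 24.1 × (18.50/16.00) = 24.1 × 1.156250 = 27.8656
cooking oil: 21.5 × (7.94/7.99) = 21.5 × 0.993742 = 21.3655
beef: 12.6 × (25.87/17.41) = 12.6 × 1.485928 = 18.7227
diesel: 28.4 × (2.21/2.48) = 28.4 × 0.891129 = 25.3081
pasta: 13.4 × (1.55/1.53) = 13.4 × 1.013072 = 13.5752
Index = Σ wᵢ·(p₁ᵢ/p₀ᵢ) = 27.8656 + 21.3655 + 18.7227 + 25.3081 + 13.5752 = 106.8370

106.8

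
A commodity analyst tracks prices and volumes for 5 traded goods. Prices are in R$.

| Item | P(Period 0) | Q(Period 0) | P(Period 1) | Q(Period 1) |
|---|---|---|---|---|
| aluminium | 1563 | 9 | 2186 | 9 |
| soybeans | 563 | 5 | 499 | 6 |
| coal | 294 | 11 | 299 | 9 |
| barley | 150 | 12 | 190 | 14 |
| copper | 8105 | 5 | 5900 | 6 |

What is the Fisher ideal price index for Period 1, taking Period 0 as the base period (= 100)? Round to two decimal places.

90.60

Laspeyres component (base-period weights):
ΣP(Period 1)Q(Period 0) = 2186×9 + 499×5 + 299×11 + 190×12 + 5900×5 = 19674 + 2495 + 3289 + 2280 + 29500 = 57238
ΣP(Period 0)Q(Period 0) = 1563×9 + 563×5 + 294×11 + 150×12 + 8105×5 = 14067 + 2815 + 3234 + 1800 + 40525 = 62441
L = 57238 / 62441 × 100 = 91.6673
Paasche component (current-period weights):
ΣP(Period 1)Q(Period 1) = 2186×9 + 499×6 + 299×9 + 190×14 + 5900×6 = 19674 + 2994 + 2691 + 2660 + 35400 = 63419
ΣP(Period 0)Q(Period 1) = 1563×9 + 563×6 + 294×9 + 150×14 + 8105×6 = 14067 + 3378 + 2646 + 2100 + 48630 = 70821
P = 63419 / 70821 × 100 = 89.5483
Fisher = √(L × P) = √(91.6673 × 89.5483) = 90.6016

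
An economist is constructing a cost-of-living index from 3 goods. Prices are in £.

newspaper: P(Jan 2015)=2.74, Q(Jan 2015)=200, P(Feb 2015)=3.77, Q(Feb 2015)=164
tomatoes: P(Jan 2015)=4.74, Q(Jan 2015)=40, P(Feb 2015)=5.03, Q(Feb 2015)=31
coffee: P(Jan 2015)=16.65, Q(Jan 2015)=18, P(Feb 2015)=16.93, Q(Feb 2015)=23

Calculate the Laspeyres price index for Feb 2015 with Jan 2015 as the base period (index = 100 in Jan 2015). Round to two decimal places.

121.46

Laspeyres price index uses base-period quantities as weights.
ΣP(Feb 2015)·Q(Jan 2015) = 3.77×200 + 5.03×40 + 16.93×18 = 754 + 201.2 + 304.74 = 1259.94
ΣP(Jan 2015)·Q(Jan 2015) = 2.74×200 + 4.74×40 + 16.65×18 = 548 + 189.6 + 299.7 = 1037.3
Index = 1259.94 / 1037.3 × 100 = 121.4634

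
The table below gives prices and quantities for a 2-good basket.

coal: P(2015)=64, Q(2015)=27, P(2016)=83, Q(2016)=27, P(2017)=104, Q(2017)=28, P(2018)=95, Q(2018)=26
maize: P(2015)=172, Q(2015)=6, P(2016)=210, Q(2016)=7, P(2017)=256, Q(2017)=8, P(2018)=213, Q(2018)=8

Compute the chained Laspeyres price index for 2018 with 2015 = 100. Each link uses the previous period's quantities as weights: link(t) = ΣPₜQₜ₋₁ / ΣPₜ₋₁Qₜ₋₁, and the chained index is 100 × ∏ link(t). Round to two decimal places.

138.34

Link 2015→2016:
ΣP(2016)Q(2015) = 83×27 + 210×6 = 2241 + 1260 = 3501
ΣP(2015)Q(2015) = 64×27 + 172×6 = 1728 + 1032 = 2760
link = 3501/2760 = 1.268478
Link 2016→2017:
ΣP(2017)Q(2016) = 104×27 + 256×7 = 2808 + 1792 = 4600
ΣP(2016)Q(2016) = 83×27 + 210×7 = 2241 + 1470 = 3711
link = 4600/3711 = 1.239558
Link 2017→2018:
ΣP(2018)Q(2017) = 95×28 + 213×8 = 2660 + 1704 = 4364
ΣP(2017)Q(2017) = 104×28 + 256×8 = 2912 + 2048 = 4960
link = 4364/4960 = 0.879839
Chained index = 100 × 1.268478 × 1.239558 × 0.879839 = 138.3417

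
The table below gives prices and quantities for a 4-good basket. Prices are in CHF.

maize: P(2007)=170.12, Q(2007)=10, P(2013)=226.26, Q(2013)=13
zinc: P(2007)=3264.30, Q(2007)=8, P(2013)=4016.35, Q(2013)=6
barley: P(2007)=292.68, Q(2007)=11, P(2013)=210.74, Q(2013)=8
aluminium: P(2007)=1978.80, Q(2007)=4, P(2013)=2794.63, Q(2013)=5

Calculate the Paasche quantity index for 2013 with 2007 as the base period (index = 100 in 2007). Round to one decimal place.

89.2

Paasche quantity index uses current-period prices as weights.
ΣP(2013)·Q(2013) = 226.26×13 + 4016.35×6 + 210.74×8 + 2794.63×5 = 2941.38 + 24098.1 + 1685.92 + 13973.15 = 42698.55
ΣP(2013)·Q(2007) = 226.26×10 + 4016.35×8 + 210.74×11 + 2794.63×4 = 2262.6 + 32130.8 + 2318.14 + 11178.52 = 47890.06
Index = 42698.55 / 47890.06 × 100 = 89.1595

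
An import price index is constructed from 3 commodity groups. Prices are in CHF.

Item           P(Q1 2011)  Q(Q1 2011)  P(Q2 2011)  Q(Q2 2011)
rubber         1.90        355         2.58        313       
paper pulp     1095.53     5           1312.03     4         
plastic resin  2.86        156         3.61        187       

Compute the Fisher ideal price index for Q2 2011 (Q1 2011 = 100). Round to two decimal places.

121.98

Laspeyres component (base-period weights):
ΣP(Q2 2011)Q(Q1 2011) = 2.58×355 + 1312.03×5 + 3.61×156 = 915.9 + 6560.15 + 563.16 = 8039.21
ΣP(Q1 2011)Q(Q1 2011) = 1.90×355 + 1095.53×5 + 2.86×156 = 674.5 + 5477.65 + 446.16 = 6598.31
L = 8039.21 / 6598.31 × 100 = 121.8374
Paasche component (current-period weights):
ΣP(Q2 2011)Q(Q2 2011) = 2.58×313 + 1312.03×4 + 3.61×187 = 807.54 + 5248.12 + 675.07 = 6730.73
ΣP(Q1 2011)Q(Q2 2011) = 1.90×313 + 1095.53×4 + 2.86×187 = 594.7 + 4382.12 + 534.82 = 5511.64
P = 6730.73 / 5511.64 × 100 = 122.1185
Fisher = √(L × P) = √(121.8374 × 122.1185) = 121.9779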